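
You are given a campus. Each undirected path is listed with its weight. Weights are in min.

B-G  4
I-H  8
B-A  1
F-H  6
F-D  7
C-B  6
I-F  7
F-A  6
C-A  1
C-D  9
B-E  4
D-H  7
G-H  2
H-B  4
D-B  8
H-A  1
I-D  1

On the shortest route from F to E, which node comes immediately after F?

A

Candidate routes:
F - A - B - E: 6+1+4 = 11
F - H - A - B - E: 6+1+1+4 = 12
Cheapest is F - A - B - E at 11 min.
So from F the first move is to A.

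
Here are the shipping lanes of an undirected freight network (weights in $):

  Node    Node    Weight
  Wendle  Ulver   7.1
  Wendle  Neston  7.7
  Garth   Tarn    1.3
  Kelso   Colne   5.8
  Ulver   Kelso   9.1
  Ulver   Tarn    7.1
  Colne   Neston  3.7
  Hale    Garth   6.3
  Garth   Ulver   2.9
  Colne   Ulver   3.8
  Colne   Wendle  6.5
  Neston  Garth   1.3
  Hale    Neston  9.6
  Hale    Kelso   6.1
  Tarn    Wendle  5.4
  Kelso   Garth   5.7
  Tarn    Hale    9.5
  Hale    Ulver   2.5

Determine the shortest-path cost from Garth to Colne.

$5

Compare a few routes:
Garth–Tarn–Ulver–Colne: 1.3+7.1+3.8 = 12.2
Garth–Ulver–Colne: 2.9+3.8 = 6.7
Garth–Kelso–Colne: 5.7+5.8 = 11.5
Garth–Neston–Colne: 1.3+3.7 = 5
The minimum is $5 via Garth–Neston–Colne.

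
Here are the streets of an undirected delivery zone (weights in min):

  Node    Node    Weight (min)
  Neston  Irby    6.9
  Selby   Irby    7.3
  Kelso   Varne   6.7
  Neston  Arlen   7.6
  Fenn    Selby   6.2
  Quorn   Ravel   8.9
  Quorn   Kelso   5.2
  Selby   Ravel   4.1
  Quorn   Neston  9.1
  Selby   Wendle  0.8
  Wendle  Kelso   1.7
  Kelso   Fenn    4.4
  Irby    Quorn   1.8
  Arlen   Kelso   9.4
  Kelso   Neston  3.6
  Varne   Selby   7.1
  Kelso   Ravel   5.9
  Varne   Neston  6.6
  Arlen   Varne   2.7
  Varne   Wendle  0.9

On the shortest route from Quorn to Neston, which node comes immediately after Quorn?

Irby

Enumerating some paths:
Quorn → Kelso → Neston: 5.2+3.6 = 8.8
Quorn → Irby → Neston: 1.8+6.9 = 8.7
Quorn → Neston: 9.1 = 9.1
The minimum is 8.7 min via Quorn → Irby → Neston.
So from Quorn the first move is to Irby.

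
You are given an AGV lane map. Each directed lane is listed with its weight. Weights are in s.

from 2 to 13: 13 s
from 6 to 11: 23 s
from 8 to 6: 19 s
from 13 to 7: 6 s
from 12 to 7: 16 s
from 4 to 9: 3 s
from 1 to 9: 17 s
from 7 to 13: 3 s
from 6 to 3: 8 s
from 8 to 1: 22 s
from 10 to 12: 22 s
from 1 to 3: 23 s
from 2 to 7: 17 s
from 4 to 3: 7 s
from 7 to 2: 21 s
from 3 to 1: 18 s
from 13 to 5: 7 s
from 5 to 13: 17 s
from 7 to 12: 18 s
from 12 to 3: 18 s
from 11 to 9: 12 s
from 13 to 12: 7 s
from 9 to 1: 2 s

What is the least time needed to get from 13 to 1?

43 s

Compare a few routes:
13 → 7 → 12 → 3 → 1: 6+18+18+18 = 60
13 → 12 → 3 → 1: 7+18+18 = 43
Cheapest is 13 → 12 → 3 → 1 at 43 s.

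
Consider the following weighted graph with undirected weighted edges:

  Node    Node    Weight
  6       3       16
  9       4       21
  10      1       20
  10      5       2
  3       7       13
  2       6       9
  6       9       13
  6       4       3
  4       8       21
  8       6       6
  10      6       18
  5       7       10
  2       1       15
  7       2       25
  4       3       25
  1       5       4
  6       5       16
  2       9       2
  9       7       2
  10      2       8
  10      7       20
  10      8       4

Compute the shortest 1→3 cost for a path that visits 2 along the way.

Best 1 to 2: 1–5–10–2 costing 14
Best 2 to 3: 2–9–7–3 costing 17
Total via 2: 14 + 17 = 31.

31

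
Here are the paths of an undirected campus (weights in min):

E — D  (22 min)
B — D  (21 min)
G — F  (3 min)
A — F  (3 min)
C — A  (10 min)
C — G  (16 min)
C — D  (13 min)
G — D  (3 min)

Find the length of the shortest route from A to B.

30 min

Shortest distances from A:
A: 0
F: 3  (via A)
G: 6  (via F)
D: 9  (via G)
C: 10  (via A)
B: 30  (via D)
Shortest route: A → F → G → D → B = 30 min.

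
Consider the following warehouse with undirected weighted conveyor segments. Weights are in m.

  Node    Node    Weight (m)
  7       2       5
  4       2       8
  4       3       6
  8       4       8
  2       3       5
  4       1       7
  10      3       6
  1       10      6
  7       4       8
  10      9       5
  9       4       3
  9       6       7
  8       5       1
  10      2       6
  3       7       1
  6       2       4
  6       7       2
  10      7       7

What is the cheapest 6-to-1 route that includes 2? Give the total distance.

16 m

Shortest 6→2: 6 → 2 = 4
Shortest 2→1: 2 → 10 → 1 = 12
Total via 2: 4 + 12 = 16 m.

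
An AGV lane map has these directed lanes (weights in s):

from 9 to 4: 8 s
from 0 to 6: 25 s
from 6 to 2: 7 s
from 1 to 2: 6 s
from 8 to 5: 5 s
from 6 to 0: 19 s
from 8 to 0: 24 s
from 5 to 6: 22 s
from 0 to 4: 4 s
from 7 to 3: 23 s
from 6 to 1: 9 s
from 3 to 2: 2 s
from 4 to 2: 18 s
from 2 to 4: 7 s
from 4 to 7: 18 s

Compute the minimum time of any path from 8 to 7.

Enumerating some paths:
8 → 5 → 6 → 2 → 4 → 7: 5+22+7+7+18 = 59
8 → 0 → 4 → 7: 24+4+18 = 46
Cheapest is 8 → 0 → 4 → 7 at 46 s.

46 s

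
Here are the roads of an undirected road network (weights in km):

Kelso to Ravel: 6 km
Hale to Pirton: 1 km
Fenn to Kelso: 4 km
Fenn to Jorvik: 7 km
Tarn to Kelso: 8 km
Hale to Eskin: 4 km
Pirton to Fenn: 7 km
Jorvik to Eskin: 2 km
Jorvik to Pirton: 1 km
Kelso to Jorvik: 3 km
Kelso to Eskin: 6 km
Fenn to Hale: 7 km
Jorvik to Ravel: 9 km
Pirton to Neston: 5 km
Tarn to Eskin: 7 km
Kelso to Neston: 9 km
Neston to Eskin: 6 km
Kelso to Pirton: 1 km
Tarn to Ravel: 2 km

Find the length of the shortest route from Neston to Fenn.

10 km

Shortest distances from Neston:
Neston: 0
Pirton: 5  (via Neston)
Hale: 6  (via Pirton)
Eskin: 6  (via Neston)
Kelso: 6  (via Pirton)
Jorvik: 6  (via Pirton)
Fenn: 10  (via Kelso)
Shortest route: Neston–Pirton–Kelso–Fenn = 10 km.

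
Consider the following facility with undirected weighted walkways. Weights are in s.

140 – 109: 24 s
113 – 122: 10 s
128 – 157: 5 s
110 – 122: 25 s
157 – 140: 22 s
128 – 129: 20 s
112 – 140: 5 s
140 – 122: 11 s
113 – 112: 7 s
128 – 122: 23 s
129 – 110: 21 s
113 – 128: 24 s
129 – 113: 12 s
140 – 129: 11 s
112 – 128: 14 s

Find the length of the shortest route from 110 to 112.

Compare a few routes:
110–122–140–112: 25+11+5 = 41
110–129–113–112: 21+12+7 = 40
110–122–113–112: 25+10+7 = 42
110–129–140–112: 21+11+5 = 37
The minimum is 37 s via 110–129–140–112.

37 s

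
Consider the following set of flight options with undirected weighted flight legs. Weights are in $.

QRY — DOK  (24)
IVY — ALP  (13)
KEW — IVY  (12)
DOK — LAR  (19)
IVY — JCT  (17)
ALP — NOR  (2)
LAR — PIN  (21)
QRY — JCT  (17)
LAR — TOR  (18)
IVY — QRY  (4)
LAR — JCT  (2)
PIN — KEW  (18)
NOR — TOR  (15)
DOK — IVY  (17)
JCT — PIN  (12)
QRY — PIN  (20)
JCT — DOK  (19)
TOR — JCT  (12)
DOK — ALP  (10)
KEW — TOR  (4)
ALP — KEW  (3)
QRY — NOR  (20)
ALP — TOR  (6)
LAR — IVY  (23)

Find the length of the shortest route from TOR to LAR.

Running Dijkstra from TOR:
TOR: 0
KEW: 4  (via TOR)
ALP: 6  (via TOR)
NOR: 8  (via ALP)
JCT: 12  (via TOR)
LAR: 14  (via JCT)
Shortest route: TOR → JCT → LAR = $14.

$14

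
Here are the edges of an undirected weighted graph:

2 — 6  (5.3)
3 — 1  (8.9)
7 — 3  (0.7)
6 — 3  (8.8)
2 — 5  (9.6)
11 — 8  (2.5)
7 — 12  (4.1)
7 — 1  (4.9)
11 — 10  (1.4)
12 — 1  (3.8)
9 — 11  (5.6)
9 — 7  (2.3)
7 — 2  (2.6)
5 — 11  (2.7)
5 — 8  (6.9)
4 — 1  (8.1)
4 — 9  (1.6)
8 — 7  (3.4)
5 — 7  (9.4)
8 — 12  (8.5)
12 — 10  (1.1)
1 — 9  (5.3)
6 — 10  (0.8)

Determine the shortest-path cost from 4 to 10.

Running Dijkstra from 4:
4: 0
9: 1.6  (via 4)
7: 3.9  (via 9)
3: 4.6  (via 7)
2: 6.5  (via 7)
1: 6.9  (via 9)
11: 7.2  (via 9)
8: 7.3  (via 7)
12: 8  (via 7)
10: 8.6  (via 11)
Shortest route: 4–9–11–10 = 8.6.

8.6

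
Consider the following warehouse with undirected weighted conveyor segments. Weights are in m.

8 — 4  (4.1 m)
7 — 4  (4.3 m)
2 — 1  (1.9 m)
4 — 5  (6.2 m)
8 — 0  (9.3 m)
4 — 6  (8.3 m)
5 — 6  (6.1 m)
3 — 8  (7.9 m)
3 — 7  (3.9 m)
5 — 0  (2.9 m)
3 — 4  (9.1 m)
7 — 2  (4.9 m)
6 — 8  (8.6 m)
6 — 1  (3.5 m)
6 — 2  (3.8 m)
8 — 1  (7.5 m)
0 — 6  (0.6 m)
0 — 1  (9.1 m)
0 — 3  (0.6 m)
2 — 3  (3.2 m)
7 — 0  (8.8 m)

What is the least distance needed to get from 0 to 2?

Compare a few routes:
0–6–1–2: 0.6+3.5+1.9 = 6
0–3–7–2: 0.6+3.9+4.9 = 9.4
0–6–2: 0.6+3.8 = 4.4
0–3–2: 0.6+3.2 = 3.8
The minimum is 3.8 m via 0–3–2.

3.8 m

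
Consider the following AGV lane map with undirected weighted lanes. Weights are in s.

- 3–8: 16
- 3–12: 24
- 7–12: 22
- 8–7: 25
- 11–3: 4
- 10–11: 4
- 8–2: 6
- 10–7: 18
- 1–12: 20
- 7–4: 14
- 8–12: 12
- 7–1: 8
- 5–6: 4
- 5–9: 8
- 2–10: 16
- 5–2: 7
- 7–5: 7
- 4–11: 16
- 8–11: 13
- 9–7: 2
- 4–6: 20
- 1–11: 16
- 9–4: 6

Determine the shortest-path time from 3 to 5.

Settle nodes by increasing distance from 3:
3: 0
11: 4  (via 3)
10: 8  (via 11)
8: 16  (via 3)
1: 20  (via 11)
4: 20  (via 11)
2: 22  (via 8)
12: 24  (via 3)
7: 26  (via 10)
9: 26  (via 4)
5: 29  (via 2)
Shortest route: 3–8–2–5 = 29 s.

29 s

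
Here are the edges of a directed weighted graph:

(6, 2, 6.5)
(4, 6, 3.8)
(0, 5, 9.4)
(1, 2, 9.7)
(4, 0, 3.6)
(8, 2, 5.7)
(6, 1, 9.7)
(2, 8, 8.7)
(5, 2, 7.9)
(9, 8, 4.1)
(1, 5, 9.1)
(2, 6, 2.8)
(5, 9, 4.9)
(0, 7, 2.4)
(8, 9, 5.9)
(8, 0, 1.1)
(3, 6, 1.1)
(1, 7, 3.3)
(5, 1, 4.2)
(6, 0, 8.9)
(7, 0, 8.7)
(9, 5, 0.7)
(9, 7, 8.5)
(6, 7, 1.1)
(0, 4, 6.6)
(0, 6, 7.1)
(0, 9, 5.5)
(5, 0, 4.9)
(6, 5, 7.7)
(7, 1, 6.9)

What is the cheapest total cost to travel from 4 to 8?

13.2

Enumerating some paths:
4 → 6 → 2 → 8: 3.8+6.5+8.7 = 19
4 → 0 → 9 → 8: 3.6+5.5+4.1 = 13.2
4 → 6 → 5 → 9 → 8: 3.8+7.7+4.9+4.1 = 20.5
The minimum is 13.2 via 4 → 0 → 9 → 8.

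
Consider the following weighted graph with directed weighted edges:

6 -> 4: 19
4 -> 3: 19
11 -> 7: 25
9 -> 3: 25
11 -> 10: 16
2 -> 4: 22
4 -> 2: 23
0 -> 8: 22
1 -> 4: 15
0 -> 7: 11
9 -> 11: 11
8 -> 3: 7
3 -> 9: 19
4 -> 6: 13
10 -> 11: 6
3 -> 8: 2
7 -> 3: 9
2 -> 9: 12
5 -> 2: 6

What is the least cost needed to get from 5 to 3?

Settle nodes by increasing distance from 5:
5: 0
2: 6  (via 5)
9: 18  (via 2)
4: 28  (via 2)
11: 29  (via 9)
6: 41  (via 4)
3: 43  (via 9)
Shortest route: 5 → 2 → 9 → 3 = 43.

43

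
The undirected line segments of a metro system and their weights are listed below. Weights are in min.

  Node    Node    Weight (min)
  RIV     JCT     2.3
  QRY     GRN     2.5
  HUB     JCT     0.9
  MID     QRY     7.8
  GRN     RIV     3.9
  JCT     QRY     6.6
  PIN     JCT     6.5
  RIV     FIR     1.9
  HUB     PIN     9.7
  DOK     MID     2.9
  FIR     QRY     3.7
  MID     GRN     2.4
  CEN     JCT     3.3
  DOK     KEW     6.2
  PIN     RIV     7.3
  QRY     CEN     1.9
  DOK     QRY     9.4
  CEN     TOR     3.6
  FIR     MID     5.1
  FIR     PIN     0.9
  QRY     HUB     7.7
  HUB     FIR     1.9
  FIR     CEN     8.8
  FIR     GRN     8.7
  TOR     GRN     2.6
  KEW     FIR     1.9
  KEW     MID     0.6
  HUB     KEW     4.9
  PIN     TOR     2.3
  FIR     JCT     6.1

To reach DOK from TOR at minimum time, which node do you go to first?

GRN

Candidate routes:
TOR - PIN - FIR - MID - DOK: 2.3+0.9+5.1+2.9 = 11.2
TOR - PIN - FIR - KEW - MID - DOK: 2.3+0.9+1.9+0.6+2.9 = 8.6
TOR - GRN - MID - DOK: 2.6+2.4+2.9 = 7.9
The minimum is 7.9 min via TOR - GRN - MID - DOK.
So from TOR the first move is to GRN.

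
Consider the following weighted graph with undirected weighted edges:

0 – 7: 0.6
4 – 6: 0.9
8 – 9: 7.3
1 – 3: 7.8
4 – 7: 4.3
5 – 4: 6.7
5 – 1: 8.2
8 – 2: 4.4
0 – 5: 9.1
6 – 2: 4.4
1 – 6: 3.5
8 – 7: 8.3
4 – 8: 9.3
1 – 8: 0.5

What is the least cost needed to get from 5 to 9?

Settle nodes by increasing distance from 5:
5: 0
4: 6.7  (via 5)
6: 7.6  (via 4)
1: 8.2  (via 5)
8: 8.7  (via 1)
0: 9.1  (via 5)
7: 9.7  (via 0)
2: 12  (via 6)
3: 16  (via 1)
9: 16  (via 8)
Shortest route: 5–1–8–9 = 16.

16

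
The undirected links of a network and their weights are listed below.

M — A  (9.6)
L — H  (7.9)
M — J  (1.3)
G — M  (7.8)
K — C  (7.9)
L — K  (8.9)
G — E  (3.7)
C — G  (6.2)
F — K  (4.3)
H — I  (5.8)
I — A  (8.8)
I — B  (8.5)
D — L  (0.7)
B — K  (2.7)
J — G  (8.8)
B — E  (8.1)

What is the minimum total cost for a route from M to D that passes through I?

32.8

Best M to I: M → A → I costing 18.4
Best I to D: I → H → L → D costing 14.4
Total via I: 18.4 + 14.4 = 32.8.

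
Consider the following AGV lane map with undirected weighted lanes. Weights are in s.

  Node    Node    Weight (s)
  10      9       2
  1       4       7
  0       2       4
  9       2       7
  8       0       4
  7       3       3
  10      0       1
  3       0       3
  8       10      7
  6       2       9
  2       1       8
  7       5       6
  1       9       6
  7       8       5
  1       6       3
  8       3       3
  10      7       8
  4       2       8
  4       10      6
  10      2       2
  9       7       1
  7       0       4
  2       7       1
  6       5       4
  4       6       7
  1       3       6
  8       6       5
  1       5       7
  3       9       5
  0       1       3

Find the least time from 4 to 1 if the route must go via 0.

Shortest 4→0: 4–10–0 = 7
Best 0 to 1: 0–1 costing 3
Total via 0: 7 + 3 = 10 s.

10 s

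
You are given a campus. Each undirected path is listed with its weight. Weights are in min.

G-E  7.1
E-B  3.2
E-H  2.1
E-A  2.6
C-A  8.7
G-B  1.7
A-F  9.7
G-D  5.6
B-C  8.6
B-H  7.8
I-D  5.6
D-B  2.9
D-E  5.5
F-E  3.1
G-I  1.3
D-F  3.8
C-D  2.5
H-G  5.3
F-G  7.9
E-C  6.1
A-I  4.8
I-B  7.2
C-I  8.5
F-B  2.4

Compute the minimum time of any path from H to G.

5.3 min

Settle nodes by increasing distance from H:
H: 0
E: 2.1  (via H)
A: 4.7  (via E)
F: 5.2  (via E)
B: 5.3  (via E)
G: 5.3  (via H)
Shortest route: H–G = 5.3 min.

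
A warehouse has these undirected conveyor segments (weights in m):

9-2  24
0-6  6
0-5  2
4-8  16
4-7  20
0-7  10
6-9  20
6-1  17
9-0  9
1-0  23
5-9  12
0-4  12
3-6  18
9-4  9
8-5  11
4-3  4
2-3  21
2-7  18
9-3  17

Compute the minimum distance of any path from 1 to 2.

Compare a few routes:
1 - 6 - 0 - 9 - 2: 17+6+9+24 = 56
1 - 0 - 7 - 2: 23+10+18 = 51
The minimum is 51 m via 1 - 0 - 7 - 2.

51 m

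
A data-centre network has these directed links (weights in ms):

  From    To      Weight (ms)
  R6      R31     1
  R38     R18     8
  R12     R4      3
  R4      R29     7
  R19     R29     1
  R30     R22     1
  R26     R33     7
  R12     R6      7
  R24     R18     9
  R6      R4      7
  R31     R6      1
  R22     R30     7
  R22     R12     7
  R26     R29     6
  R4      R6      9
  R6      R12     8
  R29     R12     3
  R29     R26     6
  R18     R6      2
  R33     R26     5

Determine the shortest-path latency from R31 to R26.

Shortest distances from R31:
R31: 0
R6: 1  (via R31)
R4: 8  (via R6)
R12: 9  (via R6)
R29: 15  (via R4)
R26: 21  (via R29)
Shortest route: R31–R6–R4–R29–R26 = 21 ms.

21 ms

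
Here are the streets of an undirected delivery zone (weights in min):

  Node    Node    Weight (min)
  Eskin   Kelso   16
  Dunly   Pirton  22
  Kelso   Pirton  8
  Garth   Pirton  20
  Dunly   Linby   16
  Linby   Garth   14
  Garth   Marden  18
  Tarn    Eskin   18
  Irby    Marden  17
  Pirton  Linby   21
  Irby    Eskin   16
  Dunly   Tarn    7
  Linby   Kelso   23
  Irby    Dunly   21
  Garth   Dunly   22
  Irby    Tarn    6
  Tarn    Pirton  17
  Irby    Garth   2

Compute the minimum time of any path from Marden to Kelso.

Running Dijkstra from Marden:
Marden: 0
Irby: 17  (via Marden)
Garth: 18  (via Marden)
Tarn: 23  (via Irby)
Dunly: 30  (via Tarn)
Linby: 32  (via Garth)
Eskin: 33  (via Irby)
Pirton: 38  (via Garth)
Kelso: 46  (via Pirton)
Shortest route: Marden → Garth → Pirton → Kelso = 46 min.

46 min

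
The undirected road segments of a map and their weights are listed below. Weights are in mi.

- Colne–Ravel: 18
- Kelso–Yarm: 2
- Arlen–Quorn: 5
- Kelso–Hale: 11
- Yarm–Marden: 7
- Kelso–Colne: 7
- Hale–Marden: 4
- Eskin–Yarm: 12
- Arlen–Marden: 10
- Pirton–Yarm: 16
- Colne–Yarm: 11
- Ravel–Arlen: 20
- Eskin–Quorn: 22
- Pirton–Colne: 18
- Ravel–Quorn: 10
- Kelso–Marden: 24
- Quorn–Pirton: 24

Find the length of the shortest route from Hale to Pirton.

27 mi

Enumerating some paths:
Hale–Marden–Yarm–Kelso–Colne–Pirton: 4+7+2+7+18 = 38
Hale–Kelso–Yarm–Pirton: 11+2+16 = 29
Hale–Kelso–Colne–Pirton: 11+7+18 = 36
Hale–Marden–Yarm–Pirton: 4+7+16 = 27
Cheapest is Hale–Marden–Yarm–Pirton at 27 mi.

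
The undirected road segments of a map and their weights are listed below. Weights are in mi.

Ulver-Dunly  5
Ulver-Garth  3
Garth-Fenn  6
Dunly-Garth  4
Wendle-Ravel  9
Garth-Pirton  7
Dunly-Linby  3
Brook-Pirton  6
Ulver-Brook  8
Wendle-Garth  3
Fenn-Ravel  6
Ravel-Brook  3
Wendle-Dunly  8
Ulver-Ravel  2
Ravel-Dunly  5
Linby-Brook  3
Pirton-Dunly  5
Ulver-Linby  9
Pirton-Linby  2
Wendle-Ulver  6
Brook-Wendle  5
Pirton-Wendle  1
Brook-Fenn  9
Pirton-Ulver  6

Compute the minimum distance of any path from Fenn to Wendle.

Settle nodes by increasing distance from Fenn:
Fenn: 0
Garth: 6  (via Fenn)
Ravel: 6  (via Fenn)
Ulver: 8  (via Ravel)
Wendle: 9  (via Garth)
Shortest route: Fenn → Garth → Wendle = 9 mi.

9 mi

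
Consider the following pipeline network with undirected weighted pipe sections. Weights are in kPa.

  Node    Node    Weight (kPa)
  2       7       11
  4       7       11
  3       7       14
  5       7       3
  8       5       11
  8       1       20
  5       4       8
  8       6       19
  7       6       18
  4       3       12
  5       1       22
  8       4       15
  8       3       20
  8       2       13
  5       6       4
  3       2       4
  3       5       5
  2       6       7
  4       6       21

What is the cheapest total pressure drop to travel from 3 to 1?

Settle nodes by increasing distance from 3:
3: 0
2: 4  (via 3)
5: 5  (via 3)
7: 8  (via 5)
6: 9  (via 5)
4: 12  (via 3)
8: 16  (via 5)
1: 27  (via 5)
Shortest route: 3–5–1 = 27 kPa.

27 kPa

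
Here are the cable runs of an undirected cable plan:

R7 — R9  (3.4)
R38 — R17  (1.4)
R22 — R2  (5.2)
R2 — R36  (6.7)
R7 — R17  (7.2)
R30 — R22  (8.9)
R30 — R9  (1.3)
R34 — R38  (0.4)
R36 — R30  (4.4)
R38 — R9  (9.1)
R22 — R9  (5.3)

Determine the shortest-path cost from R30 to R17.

11.8

Compare a few routes:
R30–R22–R9–R7–R17: 8.9+5.3+3.4+7.2 = 24.8
R30–R22–R9–R38–R17: 8.9+5.3+9.1+1.4 = 24.7
R30–R9–R38–R17: 1.3+9.1+1.4 = 11.8
R30–R9–R7–R17: 1.3+3.4+7.2 = 11.9
The minimum is 11.8 via R30–R9–R38–R17.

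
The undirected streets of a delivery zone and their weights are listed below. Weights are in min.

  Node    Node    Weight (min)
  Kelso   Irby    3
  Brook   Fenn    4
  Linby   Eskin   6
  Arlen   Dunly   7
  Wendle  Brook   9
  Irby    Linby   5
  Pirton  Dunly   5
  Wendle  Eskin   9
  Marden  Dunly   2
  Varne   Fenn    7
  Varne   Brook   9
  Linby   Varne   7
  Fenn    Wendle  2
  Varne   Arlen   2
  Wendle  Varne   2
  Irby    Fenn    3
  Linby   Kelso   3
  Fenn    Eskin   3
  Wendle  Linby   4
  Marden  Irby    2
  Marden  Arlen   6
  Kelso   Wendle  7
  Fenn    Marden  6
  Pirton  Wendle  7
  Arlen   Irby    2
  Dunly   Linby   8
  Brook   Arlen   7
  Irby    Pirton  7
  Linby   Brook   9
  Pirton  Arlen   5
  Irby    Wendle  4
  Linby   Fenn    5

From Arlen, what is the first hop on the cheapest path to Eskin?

Irby

Compare a few routes:
Arlen - Irby - Fenn - Eskin: 2+3+3 = 8
Arlen - Irby - Wendle - Fenn - Eskin: 2+4+2+3 = 11
Arlen - Varne - Wendle - Fenn - Eskin: 2+2+2+3 = 9
The minimum is 8 min via Arlen - Irby - Fenn - Eskin.
So from Arlen the first move is to Irby.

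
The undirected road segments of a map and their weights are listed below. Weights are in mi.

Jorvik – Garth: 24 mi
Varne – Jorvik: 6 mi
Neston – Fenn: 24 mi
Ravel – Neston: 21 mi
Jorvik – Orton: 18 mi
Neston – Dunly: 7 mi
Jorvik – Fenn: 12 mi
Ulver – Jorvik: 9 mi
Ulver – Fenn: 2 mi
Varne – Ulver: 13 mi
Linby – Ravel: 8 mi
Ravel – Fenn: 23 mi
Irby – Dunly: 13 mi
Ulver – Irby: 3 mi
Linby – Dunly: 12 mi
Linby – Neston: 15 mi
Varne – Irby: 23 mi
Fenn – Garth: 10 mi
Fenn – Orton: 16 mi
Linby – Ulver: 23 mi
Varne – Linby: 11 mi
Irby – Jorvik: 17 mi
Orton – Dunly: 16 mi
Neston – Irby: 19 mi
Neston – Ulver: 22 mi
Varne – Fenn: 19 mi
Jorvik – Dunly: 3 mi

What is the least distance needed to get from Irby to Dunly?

Shortest distances from Irby:
Irby: 0
Ulver: 3  (via Irby)
Fenn: 5  (via Ulver)
Jorvik: 12  (via Ulver)
Dunly: 13  (via Irby)
Shortest route: Irby → Dunly = 13 mi.

13 mi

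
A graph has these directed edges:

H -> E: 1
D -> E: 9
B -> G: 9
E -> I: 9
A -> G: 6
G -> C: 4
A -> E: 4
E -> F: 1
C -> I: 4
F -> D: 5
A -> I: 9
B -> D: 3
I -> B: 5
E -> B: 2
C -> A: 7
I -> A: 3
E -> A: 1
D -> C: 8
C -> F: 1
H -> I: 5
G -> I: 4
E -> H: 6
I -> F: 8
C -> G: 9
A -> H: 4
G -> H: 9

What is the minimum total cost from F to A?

15

Running Dijkstra from F:
F: 0
D: 5  (via F)
C: 13  (via D)
E: 14  (via D)
A: 15  (via E)
Shortest route: F → D → E → A = 15.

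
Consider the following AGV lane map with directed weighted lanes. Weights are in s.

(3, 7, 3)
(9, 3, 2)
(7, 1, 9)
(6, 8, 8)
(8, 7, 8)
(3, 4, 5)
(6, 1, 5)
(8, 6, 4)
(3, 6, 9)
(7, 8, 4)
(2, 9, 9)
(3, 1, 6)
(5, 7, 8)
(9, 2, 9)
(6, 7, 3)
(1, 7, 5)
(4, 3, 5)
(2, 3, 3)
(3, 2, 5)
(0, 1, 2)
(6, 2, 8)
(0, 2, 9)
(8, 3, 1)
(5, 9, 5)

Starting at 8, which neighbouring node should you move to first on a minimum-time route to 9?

Candidate routes:
8 - 6 - 2 - 9: 4+8+9 = 21
8 - 3 - 2 - 9: 1+5+9 = 15
Cheapest is 8 - 3 - 2 - 9 at 15 s.
So from 8 the first move is to 3.

3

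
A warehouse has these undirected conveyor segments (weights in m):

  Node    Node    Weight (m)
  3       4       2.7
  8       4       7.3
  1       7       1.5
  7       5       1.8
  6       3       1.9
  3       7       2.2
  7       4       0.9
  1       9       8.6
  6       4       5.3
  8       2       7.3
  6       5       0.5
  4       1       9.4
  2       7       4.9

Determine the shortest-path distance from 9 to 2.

15 m

Candidate routes:
9 → 1 → 7 → 4 → 8 → 2: 8.6+1.5+0.9+7.3+7.3 = 25.6
9 → 1 → 4 → 7 → 2: 8.6+9.4+0.9+4.9 = 23.8
9 → 1 → 7 → 2: 8.6+1.5+4.9 = 15
Cheapest is 9 → 1 → 7 → 2 at 15 m.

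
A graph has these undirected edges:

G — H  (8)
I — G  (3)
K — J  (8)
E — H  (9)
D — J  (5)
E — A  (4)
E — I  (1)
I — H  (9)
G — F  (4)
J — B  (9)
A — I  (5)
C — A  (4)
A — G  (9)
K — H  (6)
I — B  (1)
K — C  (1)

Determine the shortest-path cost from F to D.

22

Settle nodes by increasing distance from F:
F: 0
G: 4  (via F)
I: 7  (via G)
B: 8  (via I)
E: 8  (via I)
A: 12  (via I)
H: 12  (via G)
C: 16  (via A)
J: 17  (via B)
K: 17  (via C)
D: 22  (via J)
Shortest route: F–G–I–B–J–D = 22.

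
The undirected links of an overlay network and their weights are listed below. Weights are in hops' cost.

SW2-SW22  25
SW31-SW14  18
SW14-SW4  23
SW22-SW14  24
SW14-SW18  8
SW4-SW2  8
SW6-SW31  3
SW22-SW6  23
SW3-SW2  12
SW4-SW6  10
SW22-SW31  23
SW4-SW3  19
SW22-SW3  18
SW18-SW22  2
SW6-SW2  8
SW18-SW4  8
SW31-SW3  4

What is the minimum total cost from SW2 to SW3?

Compare a few routes:
SW2–SW4–SW6–SW31–SW3: 8+10+3+4 = 25
SW2–SW3: 12 = 12
SW2–SW6–SW31–SW3: 8+3+4 = 15
The minimum is 12 hops' cost via SW2–SW3.

12 hops' cost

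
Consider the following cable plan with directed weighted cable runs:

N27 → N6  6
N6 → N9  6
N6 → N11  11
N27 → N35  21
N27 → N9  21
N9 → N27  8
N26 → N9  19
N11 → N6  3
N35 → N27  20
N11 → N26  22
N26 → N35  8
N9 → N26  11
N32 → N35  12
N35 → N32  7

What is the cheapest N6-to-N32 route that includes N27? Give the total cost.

42

Best N6 to N27: N6–N9–N27 costing 14
Shortest N27→N32: N27–N35–N32 = 28
Total via N27: 14 + 28 = 42.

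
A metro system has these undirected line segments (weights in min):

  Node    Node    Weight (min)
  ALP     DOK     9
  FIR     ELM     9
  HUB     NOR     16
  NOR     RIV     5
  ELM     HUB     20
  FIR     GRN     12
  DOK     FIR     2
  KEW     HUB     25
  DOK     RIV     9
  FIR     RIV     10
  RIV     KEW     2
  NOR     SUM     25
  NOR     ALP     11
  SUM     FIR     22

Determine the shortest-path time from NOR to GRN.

Compare a few routes:
NOR–RIV–FIR–GRN: 5+10+12 = 27
NOR–RIV–DOK–FIR–GRN: 5+9+2+12 = 28
Cheapest is NOR–RIV–FIR–GRN at 27 min.

27 min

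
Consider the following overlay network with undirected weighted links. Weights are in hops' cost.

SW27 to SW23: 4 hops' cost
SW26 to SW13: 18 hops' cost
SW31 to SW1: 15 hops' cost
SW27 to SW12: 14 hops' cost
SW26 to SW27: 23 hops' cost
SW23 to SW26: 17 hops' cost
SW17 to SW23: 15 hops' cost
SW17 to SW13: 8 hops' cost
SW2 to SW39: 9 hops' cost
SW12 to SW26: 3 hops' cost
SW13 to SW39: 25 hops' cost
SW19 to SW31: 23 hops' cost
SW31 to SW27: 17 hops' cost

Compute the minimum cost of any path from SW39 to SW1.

84 hops' cost

Candidate routes:
SW39 - SW13 - SW17 - SW23 - SW27 - SW31 - SW1: 25+8+15+4+17+15 = 84
SW39 - SW13 - SW26 - SW12 - SW27 - SW31 - SW1: 25+18+3+14+17+15 = 92
Cheapest is SW39 - SW13 - SW17 - SW23 - SW27 - SW31 - SW1 at 84 hops' cost.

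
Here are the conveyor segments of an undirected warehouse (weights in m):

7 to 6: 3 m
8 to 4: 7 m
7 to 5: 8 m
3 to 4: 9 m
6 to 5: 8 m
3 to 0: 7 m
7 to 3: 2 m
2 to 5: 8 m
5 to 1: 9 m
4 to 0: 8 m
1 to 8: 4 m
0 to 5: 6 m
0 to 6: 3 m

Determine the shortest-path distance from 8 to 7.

Enumerating some paths:
8 - 4 - 0 - 6 - 7: 7+8+3+3 = 21
8 - 4 - 3 - 7: 7+9+2 = 18
8 - 1 - 5 - 6 - 7: 4+9+8+3 = 24
8 - 1 - 5 - 7: 4+9+8 = 21
Cheapest is 8 - 4 - 3 - 7 at 18 m.

18 m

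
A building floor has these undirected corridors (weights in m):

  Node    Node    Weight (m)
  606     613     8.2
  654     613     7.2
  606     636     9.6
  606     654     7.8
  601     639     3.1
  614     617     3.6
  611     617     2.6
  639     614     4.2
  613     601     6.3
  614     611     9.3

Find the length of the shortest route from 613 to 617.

Shortest distances from 613:
613: 0
601: 6.3  (via 613)
654: 7.2  (via 613)
606: 8.2  (via 613)
639: 9.4  (via 601)
614: 13.6  (via 639)
617: 17.2  (via 614)
Shortest route: 613–601–639–614–617 = 17.2 m.

17.2 m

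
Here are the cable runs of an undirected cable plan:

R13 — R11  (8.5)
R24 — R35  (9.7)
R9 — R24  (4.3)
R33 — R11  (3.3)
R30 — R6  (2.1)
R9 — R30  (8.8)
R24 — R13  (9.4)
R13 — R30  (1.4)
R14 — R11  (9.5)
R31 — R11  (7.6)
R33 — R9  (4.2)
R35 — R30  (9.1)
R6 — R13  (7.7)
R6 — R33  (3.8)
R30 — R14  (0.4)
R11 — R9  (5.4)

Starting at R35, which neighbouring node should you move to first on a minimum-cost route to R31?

R30

Candidate routes:
R35–R30–R14–R11–R31: 9.1+0.4+9.5+7.6 = 26.6
R35–R30–R6–R33–R11–R31: 9.1+2.1+3.8+3.3+7.6 = 25.9
R35–R30–R13–R11–R31: 9.1+1.4+8.5+7.6 = 26.6
The minimum is 25.9 via R35–R30–R6–R33–R11–R31.
So from R35 the first move is to R30.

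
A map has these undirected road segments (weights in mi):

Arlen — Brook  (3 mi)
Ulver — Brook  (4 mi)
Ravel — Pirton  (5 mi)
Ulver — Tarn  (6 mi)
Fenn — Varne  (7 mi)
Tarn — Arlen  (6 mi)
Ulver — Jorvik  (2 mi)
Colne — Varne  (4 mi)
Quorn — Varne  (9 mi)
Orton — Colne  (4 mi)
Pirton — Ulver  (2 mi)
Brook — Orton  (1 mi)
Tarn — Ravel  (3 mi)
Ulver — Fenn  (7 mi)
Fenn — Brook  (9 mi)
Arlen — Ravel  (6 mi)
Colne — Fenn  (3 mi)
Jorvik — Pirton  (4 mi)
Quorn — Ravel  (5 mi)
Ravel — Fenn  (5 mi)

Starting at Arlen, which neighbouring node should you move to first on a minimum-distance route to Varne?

Brook

Candidate routes:
Arlen - Brook - Orton - Colne - Varne: 3+1+4+4 = 12
Arlen - Brook - Orton - Colne - Fenn - Varne: 3+1+4+3+7 = 18
Arlen - Ravel - Fenn - Varne: 6+5+7 = 18
The minimum is 12 mi via Arlen - Brook - Orton - Colne - Varne.
So from Arlen the first move is to Brook.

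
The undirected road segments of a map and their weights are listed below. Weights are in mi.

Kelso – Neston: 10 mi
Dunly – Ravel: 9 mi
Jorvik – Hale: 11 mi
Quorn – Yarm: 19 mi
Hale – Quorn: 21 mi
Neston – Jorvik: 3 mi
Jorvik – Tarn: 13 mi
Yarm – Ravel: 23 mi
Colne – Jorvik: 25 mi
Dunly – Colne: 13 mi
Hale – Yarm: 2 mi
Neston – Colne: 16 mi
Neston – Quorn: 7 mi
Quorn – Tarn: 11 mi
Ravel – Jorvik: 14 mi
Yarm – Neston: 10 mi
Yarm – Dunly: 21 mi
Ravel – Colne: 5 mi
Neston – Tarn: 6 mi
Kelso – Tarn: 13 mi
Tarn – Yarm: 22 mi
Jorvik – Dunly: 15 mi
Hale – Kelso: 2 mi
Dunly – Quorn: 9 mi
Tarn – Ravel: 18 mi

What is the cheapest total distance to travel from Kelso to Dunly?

25 mi

Running Dijkstra from Kelso:
Kelso: 0
Hale: 2  (via Kelso)
Yarm: 4  (via Hale)
Neston: 10  (via Kelso)
Tarn: 13  (via Kelso)
Jorvik: 13  (via Hale)
Quorn: 17  (via Neston)
Dunly: 25  (via Yarm)
Shortest route: Kelso–Hale–Yarm–Dunly = 25 mi.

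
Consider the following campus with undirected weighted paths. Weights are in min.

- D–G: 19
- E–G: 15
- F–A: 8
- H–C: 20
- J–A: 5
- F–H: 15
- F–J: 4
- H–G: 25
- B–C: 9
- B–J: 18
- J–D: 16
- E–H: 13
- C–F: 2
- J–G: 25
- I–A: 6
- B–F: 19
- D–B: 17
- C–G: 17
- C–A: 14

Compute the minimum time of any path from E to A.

Enumerating some paths:
E–H–F–A: 13+15+8 = 36
E–G–C–F–A: 15+17+2+8 = 42
E–H–F–J–A: 13+15+4+5 = 37
The minimum is 36 min via E–H–F–A.

36 min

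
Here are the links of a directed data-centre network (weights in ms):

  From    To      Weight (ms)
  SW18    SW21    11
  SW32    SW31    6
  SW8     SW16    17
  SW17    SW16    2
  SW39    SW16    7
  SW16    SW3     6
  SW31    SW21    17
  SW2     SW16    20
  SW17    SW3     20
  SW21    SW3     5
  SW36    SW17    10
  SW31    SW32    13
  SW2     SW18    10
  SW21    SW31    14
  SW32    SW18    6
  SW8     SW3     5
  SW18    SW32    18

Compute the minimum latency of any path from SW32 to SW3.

22 ms

Settle nodes by increasing distance from SW32:
SW32: 0
SW31: 6  (via SW32)
SW18: 6  (via SW32)
SW21: 17  (via SW18)
SW3: 22  (via SW21)
Shortest route: SW32 → SW18 → SW21 → SW3 = 22 ms.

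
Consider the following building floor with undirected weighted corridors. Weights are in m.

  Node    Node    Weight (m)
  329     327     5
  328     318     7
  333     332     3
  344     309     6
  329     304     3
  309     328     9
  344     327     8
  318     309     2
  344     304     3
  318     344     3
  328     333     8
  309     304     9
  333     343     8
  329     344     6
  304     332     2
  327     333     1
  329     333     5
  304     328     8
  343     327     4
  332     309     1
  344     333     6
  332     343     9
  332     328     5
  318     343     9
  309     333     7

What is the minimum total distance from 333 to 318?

Running Dijkstra from 333:
333: 0
327: 1  (via 333)
332: 3  (via 333)
309: 4  (via 332)
329: 5  (via 333)
304: 5  (via 332)
343: 5  (via 327)
318: 6  (via 309)
Shortest route: 333 → 332 → 309 → 318 = 6 m.

6 m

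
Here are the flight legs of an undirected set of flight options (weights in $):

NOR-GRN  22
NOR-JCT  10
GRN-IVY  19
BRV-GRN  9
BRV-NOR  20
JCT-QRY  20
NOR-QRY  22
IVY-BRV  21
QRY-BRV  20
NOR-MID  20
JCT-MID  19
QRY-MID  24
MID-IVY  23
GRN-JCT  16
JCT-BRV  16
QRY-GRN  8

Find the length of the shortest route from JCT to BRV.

$16

Running Dijkstra from JCT:
JCT: 0
NOR: 10  (via JCT)
GRN: 16  (via JCT)
BRV: 16  (via JCT)
Shortest route: JCT–BRV = $16.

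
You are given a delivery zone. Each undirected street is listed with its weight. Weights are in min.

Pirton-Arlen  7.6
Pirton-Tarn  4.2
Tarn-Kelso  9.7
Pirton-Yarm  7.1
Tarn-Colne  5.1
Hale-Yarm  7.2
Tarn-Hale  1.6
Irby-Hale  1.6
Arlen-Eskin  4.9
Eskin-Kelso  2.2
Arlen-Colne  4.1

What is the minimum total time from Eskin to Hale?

Running Dijkstra from Eskin:
Eskin: 0
Kelso: 2.2  (via Eskin)
Arlen: 4.9  (via Eskin)
Colne: 9  (via Arlen)
Tarn: 11.9  (via Kelso)
Pirton: 12.5  (via Arlen)
Hale: 13.5  (via Tarn)
Shortest route: Eskin → Kelso → Tarn → Hale = 13.5 min.

13.5 min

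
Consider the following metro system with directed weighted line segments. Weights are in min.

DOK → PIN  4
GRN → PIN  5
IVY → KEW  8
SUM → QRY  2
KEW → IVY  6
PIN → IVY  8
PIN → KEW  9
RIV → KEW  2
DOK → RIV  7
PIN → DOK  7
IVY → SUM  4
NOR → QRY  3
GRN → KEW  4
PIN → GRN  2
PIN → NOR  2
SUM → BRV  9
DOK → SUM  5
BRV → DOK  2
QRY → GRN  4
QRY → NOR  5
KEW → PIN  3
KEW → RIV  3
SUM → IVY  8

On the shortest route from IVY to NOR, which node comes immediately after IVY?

SUM

Enumerating some paths:
IVY → SUM → QRY → GRN → PIN → NOR: 4+2+4+5+2 = 17
IVY → KEW → PIN → NOR: 8+3+2 = 13
IVY → SUM → QRY → NOR: 4+2+5 = 11
The minimum is 11 min via IVY → SUM → QRY → NOR.
So from IVY the first move is to SUM.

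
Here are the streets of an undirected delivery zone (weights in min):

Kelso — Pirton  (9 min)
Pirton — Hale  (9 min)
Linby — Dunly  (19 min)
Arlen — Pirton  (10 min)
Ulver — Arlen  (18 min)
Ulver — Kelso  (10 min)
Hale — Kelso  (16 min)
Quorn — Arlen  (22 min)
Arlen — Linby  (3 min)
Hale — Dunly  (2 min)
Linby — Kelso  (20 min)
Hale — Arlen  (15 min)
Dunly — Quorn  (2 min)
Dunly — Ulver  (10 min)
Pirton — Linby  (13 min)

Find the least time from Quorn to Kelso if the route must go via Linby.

Shortest Quorn→Linby: Quorn–Dunly–Linby = 21
Shortest Linby→Kelso: Linby–Kelso = 20
Total via Linby: 21 + 20 = 41 min.

41 min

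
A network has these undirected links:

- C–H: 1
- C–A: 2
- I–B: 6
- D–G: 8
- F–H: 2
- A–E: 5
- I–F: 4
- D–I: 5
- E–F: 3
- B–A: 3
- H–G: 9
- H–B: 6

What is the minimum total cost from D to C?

Running Dijkstra from D:
D: 0
I: 5  (via D)
G: 8  (via D)
F: 9  (via I)
B: 11  (via I)
H: 11  (via F)
C: 12  (via H)
Shortest route: D → I → F → H → C = 12.

12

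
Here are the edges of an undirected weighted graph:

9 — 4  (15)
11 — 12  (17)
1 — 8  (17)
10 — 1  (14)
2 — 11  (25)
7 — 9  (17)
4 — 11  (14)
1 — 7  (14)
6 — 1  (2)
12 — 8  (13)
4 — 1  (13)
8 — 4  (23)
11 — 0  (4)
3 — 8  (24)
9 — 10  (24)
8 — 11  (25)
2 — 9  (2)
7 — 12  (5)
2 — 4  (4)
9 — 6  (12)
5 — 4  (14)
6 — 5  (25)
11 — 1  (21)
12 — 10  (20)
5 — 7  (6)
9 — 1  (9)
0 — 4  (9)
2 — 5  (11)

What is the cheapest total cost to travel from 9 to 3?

Enumerating some paths:
9 → 2 → 4 → 8 → 3: 2+4+23+24 = 53
9 → 1 → 8 → 3: 9+17+24 = 50
9 → 6 → 1 → 8 → 3: 12+2+17+24 = 55
9 → 7 → 12 → 8 → 3: 17+5+13+24 = 59
The minimum is 50 via 9 → 1 → 8 → 3.

50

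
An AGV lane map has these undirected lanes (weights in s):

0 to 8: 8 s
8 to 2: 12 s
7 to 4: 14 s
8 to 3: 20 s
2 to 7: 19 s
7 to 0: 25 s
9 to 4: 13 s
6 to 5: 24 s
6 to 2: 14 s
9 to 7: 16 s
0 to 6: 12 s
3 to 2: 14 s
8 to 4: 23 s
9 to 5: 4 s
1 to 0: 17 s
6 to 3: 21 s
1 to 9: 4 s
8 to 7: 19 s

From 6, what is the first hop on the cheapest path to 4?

5

Compare a few routes:
6 - 5 - 9 - 4: 24+4+13 = 41
6 - 0 - 1 - 9 - 4: 12+17+4+13 = 46
6 - 0 - 8 - 4: 12+8+23 = 43
The minimum is 41 s via 6 - 5 - 9 - 4.
So from 6 the first move is to 5.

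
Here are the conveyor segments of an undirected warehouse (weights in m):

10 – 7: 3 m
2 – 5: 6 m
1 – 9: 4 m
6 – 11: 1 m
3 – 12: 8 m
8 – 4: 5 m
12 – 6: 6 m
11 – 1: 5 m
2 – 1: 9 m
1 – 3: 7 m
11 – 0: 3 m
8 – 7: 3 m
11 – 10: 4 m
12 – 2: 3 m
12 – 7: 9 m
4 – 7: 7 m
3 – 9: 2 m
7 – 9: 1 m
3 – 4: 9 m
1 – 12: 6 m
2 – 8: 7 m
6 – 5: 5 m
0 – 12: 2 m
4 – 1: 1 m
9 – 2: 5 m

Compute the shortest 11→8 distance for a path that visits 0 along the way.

15 m

Best 11 to 0: 11–0 costing 3
Shortest 0→8: 0–12–2–8 = 12
Total via 0: 3 + 12 = 15 m.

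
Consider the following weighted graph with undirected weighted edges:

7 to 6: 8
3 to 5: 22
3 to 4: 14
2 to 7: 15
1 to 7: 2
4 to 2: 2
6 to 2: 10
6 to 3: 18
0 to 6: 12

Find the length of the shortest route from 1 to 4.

Running Dijkstra from 1:
1: 0
7: 2  (via 1)
6: 10  (via 7)
2: 17  (via 7)
4: 19  (via 2)
Shortest route: 1–7–2–4 = 19.

19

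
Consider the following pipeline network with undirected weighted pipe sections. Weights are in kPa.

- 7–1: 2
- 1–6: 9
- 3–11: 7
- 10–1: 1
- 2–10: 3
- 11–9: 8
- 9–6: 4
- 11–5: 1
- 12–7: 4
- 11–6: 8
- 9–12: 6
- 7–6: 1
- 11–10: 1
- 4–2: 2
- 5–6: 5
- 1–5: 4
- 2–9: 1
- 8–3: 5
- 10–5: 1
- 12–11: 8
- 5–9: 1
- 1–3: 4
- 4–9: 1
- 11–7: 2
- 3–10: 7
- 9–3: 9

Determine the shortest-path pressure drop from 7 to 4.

Compare a few routes:
7 → 11 → 5 → 9 → 4: 2+1+1+1 = 5
7 → 6 → 9 → 4: 1+4+1 = 6
7 → 1 → 10 → 5 → 9 → 4: 2+1+1+1+1 = 6
7 → 11 → 10 → 5 → 9 → 4: 2+1+1+1+1 = 6
Cheapest is 7 → 11 → 5 → 9 → 4 at 5 kPa.

5 kPa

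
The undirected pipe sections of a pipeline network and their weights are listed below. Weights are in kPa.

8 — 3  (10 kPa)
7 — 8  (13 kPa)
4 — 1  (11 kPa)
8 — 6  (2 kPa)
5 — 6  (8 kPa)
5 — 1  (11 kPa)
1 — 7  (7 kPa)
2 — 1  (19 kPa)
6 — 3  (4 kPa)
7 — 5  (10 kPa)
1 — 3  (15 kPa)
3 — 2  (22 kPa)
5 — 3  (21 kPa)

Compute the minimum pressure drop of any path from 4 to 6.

Compare a few routes:
4 - 1 - 7 - 8 - 6: 11+7+13+2 = 33
4 - 1 - 7 - 5 - 6: 11+7+10+8 = 36
4 - 1 - 5 - 6: 11+11+8 = 30
The minimum is 30 kPa via 4 - 1 - 5 - 6.

30 kPa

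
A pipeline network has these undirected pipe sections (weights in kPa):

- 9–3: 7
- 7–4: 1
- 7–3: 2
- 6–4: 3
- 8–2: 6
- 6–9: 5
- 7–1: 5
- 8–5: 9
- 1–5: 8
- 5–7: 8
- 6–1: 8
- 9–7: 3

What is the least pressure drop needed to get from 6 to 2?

27 kPa

Enumerating some paths:
6 - 4 - 7 - 5 - 8 - 2: 3+1+8+9+6 = 27
6 - 9 - 7 - 5 - 8 - 2: 5+3+8+9+6 = 31
6 - 1 - 5 - 8 - 2: 8+8+9+6 = 31
The minimum is 27 kPa via 6 - 4 - 7 - 5 - 8 - 2.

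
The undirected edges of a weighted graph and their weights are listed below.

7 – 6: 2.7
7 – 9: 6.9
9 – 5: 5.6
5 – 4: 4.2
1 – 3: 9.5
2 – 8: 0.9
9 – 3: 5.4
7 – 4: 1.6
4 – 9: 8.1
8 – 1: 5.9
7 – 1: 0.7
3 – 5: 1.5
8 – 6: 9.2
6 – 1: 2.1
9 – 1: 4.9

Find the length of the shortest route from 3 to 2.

Candidate routes:
3–5–4–7–1–8–2: 1.5+4.2+1.6+0.7+5.9+0.9 = 14.8
3–5–9–1–8–2: 1.5+5.6+4.9+5.9+0.9 = 18.8
3–1–8–2: 9.5+5.9+0.9 = 16.3
3–9–1–8–2: 5.4+4.9+5.9+0.9 = 17.1
Cheapest is 3–5–4–7–1–8–2 at 14.8.

14.8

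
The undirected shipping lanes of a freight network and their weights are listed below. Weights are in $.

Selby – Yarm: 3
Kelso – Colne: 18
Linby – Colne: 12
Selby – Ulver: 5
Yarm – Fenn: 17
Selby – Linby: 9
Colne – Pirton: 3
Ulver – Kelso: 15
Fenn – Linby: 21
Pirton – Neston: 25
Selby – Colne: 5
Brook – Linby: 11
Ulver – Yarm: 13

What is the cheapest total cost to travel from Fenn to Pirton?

$28

Shortest distances from Fenn:
Fenn: 0
Yarm: 17  (via Fenn)
Selby: 20  (via Yarm)
Linby: 21  (via Fenn)
Ulver: 25  (via Selby)
Colne: 25  (via Selby)
Pirton: 28  (via Colne)
Shortest route: Fenn → Yarm → Selby → Colne → Pirton = $28.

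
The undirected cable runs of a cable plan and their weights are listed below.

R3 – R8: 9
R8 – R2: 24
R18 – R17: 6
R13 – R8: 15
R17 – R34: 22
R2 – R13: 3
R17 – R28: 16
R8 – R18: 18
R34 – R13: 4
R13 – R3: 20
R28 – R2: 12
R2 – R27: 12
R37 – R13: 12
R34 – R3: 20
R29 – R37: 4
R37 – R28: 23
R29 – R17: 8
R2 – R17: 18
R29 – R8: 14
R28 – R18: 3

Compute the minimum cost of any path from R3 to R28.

Compare a few routes:
R3–R8–R18–R28: 9+18+3 = 30
R3–R13–R2–R28: 20+3+12 = 35
R3–R34–R13–R2–R28: 20+4+3+12 = 39
The minimum is 30 via R3–R8–R18–R28.

30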